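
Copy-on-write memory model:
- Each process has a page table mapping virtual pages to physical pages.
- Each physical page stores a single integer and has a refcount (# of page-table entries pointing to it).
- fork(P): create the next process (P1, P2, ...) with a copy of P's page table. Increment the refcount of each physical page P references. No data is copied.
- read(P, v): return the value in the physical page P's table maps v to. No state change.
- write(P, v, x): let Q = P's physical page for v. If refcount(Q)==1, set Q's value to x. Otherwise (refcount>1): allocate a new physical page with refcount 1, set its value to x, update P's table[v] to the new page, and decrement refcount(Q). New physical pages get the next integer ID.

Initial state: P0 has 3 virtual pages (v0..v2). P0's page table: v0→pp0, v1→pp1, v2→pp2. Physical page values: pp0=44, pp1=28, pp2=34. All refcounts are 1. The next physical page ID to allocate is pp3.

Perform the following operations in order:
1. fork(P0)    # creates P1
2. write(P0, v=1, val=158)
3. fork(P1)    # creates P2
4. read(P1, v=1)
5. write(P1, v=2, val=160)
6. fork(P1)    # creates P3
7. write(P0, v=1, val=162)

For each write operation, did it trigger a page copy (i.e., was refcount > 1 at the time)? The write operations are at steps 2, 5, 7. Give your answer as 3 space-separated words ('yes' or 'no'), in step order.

Op 1: fork(P0) -> P1. 3 ppages; refcounts: pp0:2 pp1:2 pp2:2
Op 2: write(P0, v1, 158). refcount(pp1)=2>1 -> COPY to pp3. 4 ppages; refcounts: pp0:2 pp1:1 pp2:2 pp3:1
Op 3: fork(P1) -> P2. 4 ppages; refcounts: pp0:3 pp1:2 pp2:3 pp3:1
Op 4: read(P1, v1) -> 28. No state change.
Op 5: write(P1, v2, 160). refcount(pp2)=3>1 -> COPY to pp4. 5 ppages; refcounts: pp0:3 pp1:2 pp2:2 pp3:1 pp4:1
Op 6: fork(P1) -> P3. 5 ppages; refcounts: pp0:4 pp1:3 pp2:2 pp3:1 pp4:2
Op 7: write(P0, v1, 162). refcount(pp3)=1 -> write in place. 5 ppages; refcounts: pp0:4 pp1:3 pp2:2 pp3:1 pp4:2

yes yes no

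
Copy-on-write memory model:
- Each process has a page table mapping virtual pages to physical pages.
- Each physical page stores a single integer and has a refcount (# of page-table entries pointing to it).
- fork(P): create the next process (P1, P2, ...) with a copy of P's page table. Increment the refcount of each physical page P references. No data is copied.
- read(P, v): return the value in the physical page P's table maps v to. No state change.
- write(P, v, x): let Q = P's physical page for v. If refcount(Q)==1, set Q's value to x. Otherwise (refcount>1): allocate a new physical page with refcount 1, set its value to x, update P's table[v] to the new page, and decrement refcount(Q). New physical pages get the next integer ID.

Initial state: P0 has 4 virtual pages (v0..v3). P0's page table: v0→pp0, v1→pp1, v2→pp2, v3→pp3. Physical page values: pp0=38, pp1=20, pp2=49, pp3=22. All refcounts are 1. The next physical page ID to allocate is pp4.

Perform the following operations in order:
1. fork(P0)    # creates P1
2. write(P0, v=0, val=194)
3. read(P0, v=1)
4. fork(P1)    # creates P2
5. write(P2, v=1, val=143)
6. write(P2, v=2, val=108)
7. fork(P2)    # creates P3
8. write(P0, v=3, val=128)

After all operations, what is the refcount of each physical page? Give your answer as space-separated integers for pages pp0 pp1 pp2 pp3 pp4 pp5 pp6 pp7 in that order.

Answer: 3 2 2 3 1 2 2 1

Derivation:
Op 1: fork(P0) -> P1. 4 ppages; refcounts: pp0:2 pp1:2 pp2:2 pp3:2
Op 2: write(P0, v0, 194). refcount(pp0)=2>1 -> COPY to pp4. 5 ppages; refcounts: pp0:1 pp1:2 pp2:2 pp3:2 pp4:1
Op 3: read(P0, v1) -> 20. No state change.
Op 4: fork(P1) -> P2. 5 ppages; refcounts: pp0:2 pp1:3 pp2:3 pp3:3 pp4:1
Op 5: write(P2, v1, 143). refcount(pp1)=3>1 -> COPY to pp5. 6 ppages; refcounts: pp0:2 pp1:2 pp2:3 pp3:3 pp4:1 pp5:1
Op 6: write(P2, v2, 108). refcount(pp2)=3>1 -> COPY to pp6. 7 ppages; refcounts: pp0:2 pp1:2 pp2:2 pp3:3 pp4:1 pp5:1 pp6:1
Op 7: fork(P2) -> P3. 7 ppages; refcounts: pp0:3 pp1:2 pp2:2 pp3:4 pp4:1 pp5:2 pp6:2
Op 8: write(P0, v3, 128). refcount(pp3)=4>1 -> COPY to pp7. 8 ppages; refcounts: pp0:3 pp1:2 pp2:2 pp3:3 pp4:1 pp5:2 pp6:2 pp7:1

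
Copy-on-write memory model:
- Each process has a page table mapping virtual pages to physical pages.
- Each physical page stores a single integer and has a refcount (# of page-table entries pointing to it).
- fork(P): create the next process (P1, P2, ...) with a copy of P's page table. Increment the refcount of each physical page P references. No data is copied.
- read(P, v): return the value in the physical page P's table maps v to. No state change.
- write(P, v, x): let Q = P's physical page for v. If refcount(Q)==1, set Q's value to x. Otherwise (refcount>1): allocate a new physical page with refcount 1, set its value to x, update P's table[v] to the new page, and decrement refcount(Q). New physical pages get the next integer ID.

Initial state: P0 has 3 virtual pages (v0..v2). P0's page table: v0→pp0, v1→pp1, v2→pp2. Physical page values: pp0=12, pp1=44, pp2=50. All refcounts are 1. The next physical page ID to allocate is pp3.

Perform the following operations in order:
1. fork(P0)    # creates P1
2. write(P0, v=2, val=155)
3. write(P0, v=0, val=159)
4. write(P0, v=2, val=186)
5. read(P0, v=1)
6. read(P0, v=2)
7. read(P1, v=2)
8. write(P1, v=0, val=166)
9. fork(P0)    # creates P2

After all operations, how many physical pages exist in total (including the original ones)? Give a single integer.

Answer: 5

Derivation:
Op 1: fork(P0) -> P1. 3 ppages; refcounts: pp0:2 pp1:2 pp2:2
Op 2: write(P0, v2, 155). refcount(pp2)=2>1 -> COPY to pp3. 4 ppages; refcounts: pp0:2 pp1:2 pp2:1 pp3:1
Op 3: write(P0, v0, 159). refcount(pp0)=2>1 -> COPY to pp4. 5 ppages; refcounts: pp0:1 pp1:2 pp2:1 pp3:1 pp4:1
Op 4: write(P0, v2, 186). refcount(pp3)=1 -> write in place. 5 ppages; refcounts: pp0:1 pp1:2 pp2:1 pp3:1 pp4:1
Op 5: read(P0, v1) -> 44. No state change.
Op 6: read(P0, v2) -> 186. No state change.
Op 7: read(P1, v2) -> 50. No state change.
Op 8: write(P1, v0, 166). refcount(pp0)=1 -> write in place. 5 ppages; refcounts: pp0:1 pp1:2 pp2:1 pp3:1 pp4:1
Op 9: fork(P0) -> P2. 5 ppages; refcounts: pp0:1 pp1:3 pp2:1 pp3:2 pp4:2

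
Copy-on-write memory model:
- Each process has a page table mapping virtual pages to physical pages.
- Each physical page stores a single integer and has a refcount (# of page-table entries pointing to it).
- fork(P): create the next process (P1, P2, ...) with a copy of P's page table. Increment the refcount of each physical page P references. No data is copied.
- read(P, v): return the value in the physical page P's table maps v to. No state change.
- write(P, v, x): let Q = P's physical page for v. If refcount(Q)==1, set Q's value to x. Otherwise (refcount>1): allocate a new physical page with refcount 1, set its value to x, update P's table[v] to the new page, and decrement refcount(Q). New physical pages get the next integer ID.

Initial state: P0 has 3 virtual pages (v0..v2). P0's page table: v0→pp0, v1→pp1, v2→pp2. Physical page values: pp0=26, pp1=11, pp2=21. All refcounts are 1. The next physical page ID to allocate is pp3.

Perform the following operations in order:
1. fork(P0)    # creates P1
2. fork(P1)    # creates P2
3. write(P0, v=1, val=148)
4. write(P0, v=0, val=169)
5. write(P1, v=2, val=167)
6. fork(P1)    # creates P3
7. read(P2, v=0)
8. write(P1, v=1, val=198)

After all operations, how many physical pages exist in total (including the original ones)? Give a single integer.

Answer: 7

Derivation:
Op 1: fork(P0) -> P1. 3 ppages; refcounts: pp0:2 pp1:2 pp2:2
Op 2: fork(P1) -> P2. 3 ppages; refcounts: pp0:3 pp1:3 pp2:3
Op 3: write(P0, v1, 148). refcount(pp1)=3>1 -> COPY to pp3. 4 ppages; refcounts: pp0:3 pp1:2 pp2:3 pp3:1
Op 4: write(P0, v0, 169). refcount(pp0)=3>1 -> COPY to pp4. 5 ppages; refcounts: pp0:2 pp1:2 pp2:3 pp3:1 pp4:1
Op 5: write(P1, v2, 167). refcount(pp2)=3>1 -> COPY to pp5. 6 ppages; refcounts: pp0:2 pp1:2 pp2:2 pp3:1 pp4:1 pp5:1
Op 6: fork(P1) -> P3. 6 ppages; refcounts: pp0:3 pp1:3 pp2:2 pp3:1 pp4:1 pp5:2
Op 7: read(P2, v0) -> 26. No state change.
Op 8: write(P1, v1, 198). refcount(pp1)=3>1 -> COPY to pp6. 7 ppages; refcounts: pp0:3 pp1:2 pp2:2 pp3:1 pp4:1 pp5:2 pp6:1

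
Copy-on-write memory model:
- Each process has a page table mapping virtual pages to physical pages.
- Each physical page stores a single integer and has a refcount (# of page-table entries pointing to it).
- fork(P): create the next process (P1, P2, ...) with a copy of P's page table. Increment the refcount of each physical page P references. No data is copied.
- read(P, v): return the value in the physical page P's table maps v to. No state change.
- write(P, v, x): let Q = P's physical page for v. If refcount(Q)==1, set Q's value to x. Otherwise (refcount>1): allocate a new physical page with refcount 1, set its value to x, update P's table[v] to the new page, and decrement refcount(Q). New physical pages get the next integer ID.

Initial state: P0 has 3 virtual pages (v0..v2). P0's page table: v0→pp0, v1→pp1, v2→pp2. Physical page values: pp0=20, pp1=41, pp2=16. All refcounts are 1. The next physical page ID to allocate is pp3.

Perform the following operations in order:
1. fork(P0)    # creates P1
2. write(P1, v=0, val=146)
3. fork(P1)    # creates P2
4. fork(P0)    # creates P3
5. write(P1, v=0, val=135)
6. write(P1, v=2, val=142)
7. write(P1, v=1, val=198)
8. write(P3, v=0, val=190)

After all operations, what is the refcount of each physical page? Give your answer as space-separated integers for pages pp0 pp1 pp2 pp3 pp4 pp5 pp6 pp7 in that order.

Answer: 1 3 3 1 1 1 1 1

Derivation:
Op 1: fork(P0) -> P1. 3 ppages; refcounts: pp0:2 pp1:2 pp2:2
Op 2: write(P1, v0, 146). refcount(pp0)=2>1 -> COPY to pp3. 4 ppages; refcounts: pp0:1 pp1:2 pp2:2 pp3:1
Op 3: fork(P1) -> P2. 4 ppages; refcounts: pp0:1 pp1:3 pp2:3 pp3:2
Op 4: fork(P0) -> P3. 4 ppages; refcounts: pp0:2 pp1:4 pp2:4 pp3:2
Op 5: write(P1, v0, 135). refcount(pp3)=2>1 -> COPY to pp4. 5 ppages; refcounts: pp0:2 pp1:4 pp2:4 pp3:1 pp4:1
Op 6: write(P1, v2, 142). refcount(pp2)=4>1 -> COPY to pp5. 6 ppages; refcounts: pp0:2 pp1:4 pp2:3 pp3:1 pp4:1 pp5:1
Op 7: write(P1, v1, 198). refcount(pp1)=4>1 -> COPY to pp6. 7 ppages; refcounts: pp0:2 pp1:3 pp2:3 pp3:1 pp4:1 pp5:1 pp6:1
Op 8: write(P3, v0, 190). refcount(pp0)=2>1 -> COPY to pp7. 8 ppages; refcounts: pp0:1 pp1:3 pp2:3 pp3:1 pp4:1 pp5:1 pp6:1 pp7:1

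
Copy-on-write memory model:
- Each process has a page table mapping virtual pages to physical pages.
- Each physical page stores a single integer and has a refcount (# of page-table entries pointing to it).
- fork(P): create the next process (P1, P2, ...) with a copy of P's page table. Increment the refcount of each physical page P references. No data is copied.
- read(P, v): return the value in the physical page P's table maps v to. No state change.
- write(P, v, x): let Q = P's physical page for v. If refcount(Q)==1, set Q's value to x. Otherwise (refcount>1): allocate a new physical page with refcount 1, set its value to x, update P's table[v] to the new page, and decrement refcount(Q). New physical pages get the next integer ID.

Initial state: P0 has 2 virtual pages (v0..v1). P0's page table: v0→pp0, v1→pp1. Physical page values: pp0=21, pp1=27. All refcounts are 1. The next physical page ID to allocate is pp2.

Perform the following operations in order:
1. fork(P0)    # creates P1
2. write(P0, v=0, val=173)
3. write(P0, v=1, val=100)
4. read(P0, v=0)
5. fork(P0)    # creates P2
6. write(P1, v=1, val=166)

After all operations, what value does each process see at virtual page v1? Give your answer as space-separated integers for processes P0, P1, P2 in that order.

Answer: 100 166 100

Derivation:
Op 1: fork(P0) -> P1. 2 ppages; refcounts: pp0:2 pp1:2
Op 2: write(P0, v0, 173). refcount(pp0)=2>1 -> COPY to pp2. 3 ppages; refcounts: pp0:1 pp1:2 pp2:1
Op 3: write(P0, v1, 100). refcount(pp1)=2>1 -> COPY to pp3. 4 ppages; refcounts: pp0:1 pp1:1 pp2:1 pp3:1
Op 4: read(P0, v0) -> 173. No state change.
Op 5: fork(P0) -> P2. 4 ppages; refcounts: pp0:1 pp1:1 pp2:2 pp3:2
Op 6: write(P1, v1, 166). refcount(pp1)=1 -> write in place. 4 ppages; refcounts: pp0:1 pp1:1 pp2:2 pp3:2
P0: v1 -> pp3 = 100
P1: v1 -> pp1 = 166
P2: v1 -> pp3 = 100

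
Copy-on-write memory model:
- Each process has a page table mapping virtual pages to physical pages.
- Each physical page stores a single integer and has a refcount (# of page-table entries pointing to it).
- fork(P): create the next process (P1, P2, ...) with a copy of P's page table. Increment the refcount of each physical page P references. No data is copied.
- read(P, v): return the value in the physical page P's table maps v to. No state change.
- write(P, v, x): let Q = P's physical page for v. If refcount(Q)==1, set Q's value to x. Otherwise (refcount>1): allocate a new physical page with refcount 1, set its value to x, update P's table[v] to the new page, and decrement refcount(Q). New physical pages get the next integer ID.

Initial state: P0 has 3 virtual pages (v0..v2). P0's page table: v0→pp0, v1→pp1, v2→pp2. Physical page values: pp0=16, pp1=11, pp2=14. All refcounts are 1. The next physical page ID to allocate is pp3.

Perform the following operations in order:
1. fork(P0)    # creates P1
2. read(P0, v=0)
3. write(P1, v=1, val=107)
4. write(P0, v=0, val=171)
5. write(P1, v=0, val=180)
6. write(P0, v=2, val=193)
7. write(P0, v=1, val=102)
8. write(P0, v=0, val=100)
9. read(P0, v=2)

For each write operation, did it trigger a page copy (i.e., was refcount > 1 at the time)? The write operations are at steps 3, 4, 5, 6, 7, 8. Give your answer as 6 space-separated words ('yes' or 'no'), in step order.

Op 1: fork(P0) -> P1. 3 ppages; refcounts: pp0:2 pp1:2 pp2:2
Op 2: read(P0, v0) -> 16. No state change.
Op 3: write(P1, v1, 107). refcount(pp1)=2>1 -> COPY to pp3. 4 ppages; refcounts: pp0:2 pp1:1 pp2:2 pp3:1
Op 4: write(P0, v0, 171). refcount(pp0)=2>1 -> COPY to pp4. 5 ppages; refcounts: pp0:1 pp1:1 pp2:2 pp3:1 pp4:1
Op 5: write(P1, v0, 180). refcount(pp0)=1 -> write in place. 5 ppages; refcounts: pp0:1 pp1:1 pp2:2 pp3:1 pp4:1
Op 6: write(P0, v2, 193). refcount(pp2)=2>1 -> COPY to pp5. 6 ppages; refcounts: pp0:1 pp1:1 pp2:1 pp3:1 pp4:1 pp5:1
Op 7: write(P0, v1, 102). refcount(pp1)=1 -> write in place. 6 ppages; refcounts: pp0:1 pp1:1 pp2:1 pp3:1 pp4:1 pp5:1
Op 8: write(P0, v0, 100). refcount(pp4)=1 -> write in place. 6 ppages; refcounts: pp0:1 pp1:1 pp2:1 pp3:1 pp4:1 pp5:1
Op 9: read(P0, v2) -> 193. No state change.

yes yes no yes no no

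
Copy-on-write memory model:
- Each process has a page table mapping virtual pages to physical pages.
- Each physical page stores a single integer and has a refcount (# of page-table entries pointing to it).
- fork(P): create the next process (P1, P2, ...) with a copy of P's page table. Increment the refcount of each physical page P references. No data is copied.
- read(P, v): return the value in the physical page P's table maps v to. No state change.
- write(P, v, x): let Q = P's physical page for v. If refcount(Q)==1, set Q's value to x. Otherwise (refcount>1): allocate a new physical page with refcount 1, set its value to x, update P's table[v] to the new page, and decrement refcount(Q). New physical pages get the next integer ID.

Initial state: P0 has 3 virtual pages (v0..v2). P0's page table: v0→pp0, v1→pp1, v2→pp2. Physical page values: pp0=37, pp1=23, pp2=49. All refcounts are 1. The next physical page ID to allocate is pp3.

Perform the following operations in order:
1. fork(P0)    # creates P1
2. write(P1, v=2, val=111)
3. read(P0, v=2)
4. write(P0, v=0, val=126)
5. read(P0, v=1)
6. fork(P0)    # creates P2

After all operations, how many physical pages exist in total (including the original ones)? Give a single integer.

Op 1: fork(P0) -> P1. 3 ppages; refcounts: pp0:2 pp1:2 pp2:2
Op 2: write(P1, v2, 111). refcount(pp2)=2>1 -> COPY to pp3. 4 ppages; refcounts: pp0:2 pp1:2 pp2:1 pp3:1
Op 3: read(P0, v2) -> 49. No state change.
Op 4: write(P0, v0, 126). refcount(pp0)=2>1 -> COPY to pp4. 5 ppages; refcounts: pp0:1 pp1:2 pp2:1 pp3:1 pp4:1
Op 5: read(P0, v1) -> 23. No state change.
Op 6: fork(P0) -> P2. 5 ppages; refcounts: pp0:1 pp1:3 pp2:2 pp3:1 pp4:2

Answer: 5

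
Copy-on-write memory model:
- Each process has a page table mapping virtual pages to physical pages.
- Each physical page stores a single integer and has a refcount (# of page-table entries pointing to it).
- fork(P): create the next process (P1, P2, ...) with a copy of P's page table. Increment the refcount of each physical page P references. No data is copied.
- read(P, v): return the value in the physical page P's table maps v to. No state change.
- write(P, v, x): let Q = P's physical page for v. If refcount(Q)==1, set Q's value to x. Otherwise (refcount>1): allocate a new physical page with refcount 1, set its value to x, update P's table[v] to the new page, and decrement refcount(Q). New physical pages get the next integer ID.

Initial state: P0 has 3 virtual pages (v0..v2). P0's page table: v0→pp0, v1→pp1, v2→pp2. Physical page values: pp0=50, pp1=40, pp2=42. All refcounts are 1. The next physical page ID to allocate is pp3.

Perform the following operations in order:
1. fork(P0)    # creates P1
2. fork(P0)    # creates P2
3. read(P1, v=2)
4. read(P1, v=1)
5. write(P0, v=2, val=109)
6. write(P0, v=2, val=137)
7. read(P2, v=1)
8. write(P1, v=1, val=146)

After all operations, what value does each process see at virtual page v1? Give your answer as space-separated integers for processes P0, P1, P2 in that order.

Op 1: fork(P0) -> P1. 3 ppages; refcounts: pp0:2 pp1:2 pp2:2
Op 2: fork(P0) -> P2. 3 ppages; refcounts: pp0:3 pp1:3 pp2:3
Op 3: read(P1, v2) -> 42. No state change.
Op 4: read(P1, v1) -> 40. No state change.
Op 5: write(P0, v2, 109). refcount(pp2)=3>1 -> COPY to pp3. 4 ppages; refcounts: pp0:3 pp1:3 pp2:2 pp3:1
Op 6: write(P0, v2, 137). refcount(pp3)=1 -> write in place. 4 ppages; refcounts: pp0:3 pp1:3 pp2:2 pp3:1
Op 7: read(P2, v1) -> 40. No state change.
Op 8: write(P1, v1, 146). refcount(pp1)=3>1 -> COPY to pp4. 5 ppages; refcounts: pp0:3 pp1:2 pp2:2 pp3:1 pp4:1
P0: v1 -> pp1 = 40
P1: v1 -> pp4 = 146
P2: v1 -> pp1 = 40

Answer: 40 146 40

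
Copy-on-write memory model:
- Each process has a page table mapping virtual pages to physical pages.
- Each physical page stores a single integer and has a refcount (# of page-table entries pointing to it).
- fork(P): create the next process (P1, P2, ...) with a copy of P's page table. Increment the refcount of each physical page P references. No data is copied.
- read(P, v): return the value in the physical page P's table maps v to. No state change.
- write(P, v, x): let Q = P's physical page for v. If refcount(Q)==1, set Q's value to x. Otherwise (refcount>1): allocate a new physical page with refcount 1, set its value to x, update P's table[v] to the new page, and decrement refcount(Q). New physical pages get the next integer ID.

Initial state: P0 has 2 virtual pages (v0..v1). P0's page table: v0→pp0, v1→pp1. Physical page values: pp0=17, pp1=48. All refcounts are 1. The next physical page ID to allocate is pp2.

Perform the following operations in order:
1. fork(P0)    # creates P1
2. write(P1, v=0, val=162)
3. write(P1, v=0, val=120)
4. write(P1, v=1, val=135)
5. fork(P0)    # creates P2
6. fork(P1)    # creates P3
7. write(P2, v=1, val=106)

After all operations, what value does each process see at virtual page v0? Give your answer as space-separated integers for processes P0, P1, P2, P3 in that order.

Answer: 17 120 17 120

Derivation:
Op 1: fork(P0) -> P1. 2 ppages; refcounts: pp0:2 pp1:2
Op 2: write(P1, v0, 162). refcount(pp0)=2>1 -> COPY to pp2. 3 ppages; refcounts: pp0:1 pp1:2 pp2:1
Op 3: write(P1, v0, 120). refcount(pp2)=1 -> write in place. 3 ppages; refcounts: pp0:1 pp1:2 pp2:1
Op 4: write(P1, v1, 135). refcount(pp1)=2>1 -> COPY to pp3. 4 ppages; refcounts: pp0:1 pp1:1 pp2:1 pp3:1
Op 5: fork(P0) -> P2. 4 ppages; refcounts: pp0:2 pp1:2 pp2:1 pp3:1
Op 6: fork(P1) -> P3. 4 ppages; refcounts: pp0:2 pp1:2 pp2:2 pp3:2
Op 7: write(P2, v1, 106). refcount(pp1)=2>1 -> COPY to pp4. 5 ppages; refcounts: pp0:2 pp1:1 pp2:2 pp3:2 pp4:1
P0: v0 -> pp0 = 17
P1: v0 -> pp2 = 120
P2: v0 -> pp0 = 17
P3: v0 -> pp2 = 120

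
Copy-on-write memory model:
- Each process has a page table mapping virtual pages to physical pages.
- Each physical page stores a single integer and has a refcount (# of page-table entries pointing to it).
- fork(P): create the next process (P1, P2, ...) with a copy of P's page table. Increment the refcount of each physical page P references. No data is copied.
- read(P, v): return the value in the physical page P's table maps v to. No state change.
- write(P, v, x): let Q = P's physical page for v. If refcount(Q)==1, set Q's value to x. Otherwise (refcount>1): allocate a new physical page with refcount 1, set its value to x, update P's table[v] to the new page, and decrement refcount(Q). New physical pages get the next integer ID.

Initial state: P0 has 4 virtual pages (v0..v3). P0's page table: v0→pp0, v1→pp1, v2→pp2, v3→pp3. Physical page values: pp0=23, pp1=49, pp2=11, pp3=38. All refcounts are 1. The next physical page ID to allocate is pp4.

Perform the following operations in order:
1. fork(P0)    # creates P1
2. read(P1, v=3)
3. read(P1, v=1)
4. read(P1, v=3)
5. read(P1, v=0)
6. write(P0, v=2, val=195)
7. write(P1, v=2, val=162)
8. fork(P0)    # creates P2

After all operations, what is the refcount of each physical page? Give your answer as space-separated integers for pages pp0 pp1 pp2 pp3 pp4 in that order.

Op 1: fork(P0) -> P1. 4 ppages; refcounts: pp0:2 pp1:2 pp2:2 pp3:2
Op 2: read(P1, v3) -> 38. No state change.
Op 3: read(P1, v1) -> 49. No state change.
Op 4: read(P1, v3) -> 38. No state change.
Op 5: read(P1, v0) -> 23. No state change.
Op 6: write(P0, v2, 195). refcount(pp2)=2>1 -> COPY to pp4. 5 ppages; refcounts: pp0:2 pp1:2 pp2:1 pp3:2 pp4:1
Op 7: write(P1, v2, 162). refcount(pp2)=1 -> write in place. 5 ppages; refcounts: pp0:2 pp1:2 pp2:1 pp3:2 pp4:1
Op 8: fork(P0) -> P2. 5 ppages; refcounts: pp0:3 pp1:3 pp2:1 pp3:3 pp4:2

Answer: 3 3 1 3 2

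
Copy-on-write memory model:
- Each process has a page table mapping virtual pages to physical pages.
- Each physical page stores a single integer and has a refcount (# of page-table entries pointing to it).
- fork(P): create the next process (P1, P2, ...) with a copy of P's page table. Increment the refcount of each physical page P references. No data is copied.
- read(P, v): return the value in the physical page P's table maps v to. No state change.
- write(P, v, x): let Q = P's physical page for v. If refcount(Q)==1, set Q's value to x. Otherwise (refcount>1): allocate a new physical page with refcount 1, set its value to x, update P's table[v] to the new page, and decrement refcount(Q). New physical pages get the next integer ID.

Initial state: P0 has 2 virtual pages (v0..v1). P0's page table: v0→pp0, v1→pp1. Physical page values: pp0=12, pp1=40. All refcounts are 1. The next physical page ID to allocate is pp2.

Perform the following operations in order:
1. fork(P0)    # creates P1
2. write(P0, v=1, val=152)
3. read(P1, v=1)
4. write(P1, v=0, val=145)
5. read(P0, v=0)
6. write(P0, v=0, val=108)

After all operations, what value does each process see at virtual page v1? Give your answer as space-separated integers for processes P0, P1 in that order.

Op 1: fork(P0) -> P1. 2 ppages; refcounts: pp0:2 pp1:2
Op 2: write(P0, v1, 152). refcount(pp1)=2>1 -> COPY to pp2. 3 ppages; refcounts: pp0:2 pp1:1 pp2:1
Op 3: read(P1, v1) -> 40. No state change.
Op 4: write(P1, v0, 145). refcount(pp0)=2>1 -> COPY to pp3. 4 ppages; refcounts: pp0:1 pp1:1 pp2:1 pp3:1
Op 5: read(P0, v0) -> 12. No state change.
Op 6: write(P0, v0, 108). refcount(pp0)=1 -> write in place. 4 ppages; refcounts: pp0:1 pp1:1 pp2:1 pp3:1
P0: v1 -> pp2 = 152
P1: v1 -> pp1 = 40

Answer: 152 40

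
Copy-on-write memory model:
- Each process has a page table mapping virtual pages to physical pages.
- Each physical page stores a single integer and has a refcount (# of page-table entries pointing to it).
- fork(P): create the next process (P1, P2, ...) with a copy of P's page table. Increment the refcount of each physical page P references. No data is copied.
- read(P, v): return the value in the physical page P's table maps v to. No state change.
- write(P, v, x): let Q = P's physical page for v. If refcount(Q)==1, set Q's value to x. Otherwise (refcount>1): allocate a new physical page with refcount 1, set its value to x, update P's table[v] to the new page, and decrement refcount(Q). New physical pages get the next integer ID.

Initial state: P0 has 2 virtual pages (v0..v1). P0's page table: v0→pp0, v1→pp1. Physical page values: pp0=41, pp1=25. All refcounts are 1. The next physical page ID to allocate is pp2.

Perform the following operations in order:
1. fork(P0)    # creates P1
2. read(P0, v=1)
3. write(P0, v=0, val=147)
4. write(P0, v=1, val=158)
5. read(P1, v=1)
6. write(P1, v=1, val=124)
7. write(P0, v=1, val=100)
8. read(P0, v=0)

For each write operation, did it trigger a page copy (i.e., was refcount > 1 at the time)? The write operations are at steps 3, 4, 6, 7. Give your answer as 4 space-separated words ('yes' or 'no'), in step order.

Op 1: fork(P0) -> P1. 2 ppages; refcounts: pp0:2 pp1:2
Op 2: read(P0, v1) -> 25. No state change.
Op 3: write(P0, v0, 147). refcount(pp0)=2>1 -> COPY to pp2. 3 ppages; refcounts: pp0:1 pp1:2 pp2:1
Op 4: write(P0, v1, 158). refcount(pp1)=2>1 -> COPY to pp3. 4 ppages; refcounts: pp0:1 pp1:1 pp2:1 pp3:1
Op 5: read(P1, v1) -> 25. No state change.
Op 6: write(P1, v1, 124). refcount(pp1)=1 -> write in place. 4 ppages; refcounts: pp0:1 pp1:1 pp2:1 pp3:1
Op 7: write(P0, v1, 100). refcount(pp3)=1 -> write in place. 4 ppages; refcounts: pp0:1 pp1:1 pp2:1 pp3:1
Op 8: read(P0, v0) -> 147. No state change.

yes yes no no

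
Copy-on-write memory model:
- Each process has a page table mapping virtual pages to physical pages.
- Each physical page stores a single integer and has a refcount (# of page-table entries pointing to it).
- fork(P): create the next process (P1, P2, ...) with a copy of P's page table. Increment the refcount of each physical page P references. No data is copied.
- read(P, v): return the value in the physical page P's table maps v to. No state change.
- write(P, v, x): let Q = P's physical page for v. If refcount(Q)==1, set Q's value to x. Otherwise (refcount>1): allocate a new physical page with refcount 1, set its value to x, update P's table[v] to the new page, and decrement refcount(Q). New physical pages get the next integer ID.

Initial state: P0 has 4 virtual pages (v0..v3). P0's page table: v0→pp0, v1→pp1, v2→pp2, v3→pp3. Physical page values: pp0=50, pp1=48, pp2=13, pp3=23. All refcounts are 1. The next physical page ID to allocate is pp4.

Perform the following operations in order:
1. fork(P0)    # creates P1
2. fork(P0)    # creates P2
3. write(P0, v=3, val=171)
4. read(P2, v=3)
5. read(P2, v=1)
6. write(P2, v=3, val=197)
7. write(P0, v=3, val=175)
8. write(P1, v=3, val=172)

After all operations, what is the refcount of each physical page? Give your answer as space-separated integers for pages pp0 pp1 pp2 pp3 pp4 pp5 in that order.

Answer: 3 3 3 1 1 1

Derivation:
Op 1: fork(P0) -> P1. 4 ppages; refcounts: pp0:2 pp1:2 pp2:2 pp3:2
Op 2: fork(P0) -> P2. 4 ppages; refcounts: pp0:3 pp1:3 pp2:3 pp3:3
Op 3: write(P0, v3, 171). refcount(pp3)=3>1 -> COPY to pp4. 5 ppages; refcounts: pp0:3 pp1:3 pp2:3 pp3:2 pp4:1
Op 4: read(P2, v3) -> 23. No state change.
Op 5: read(P2, v1) -> 48. No state change.
Op 6: write(P2, v3, 197). refcount(pp3)=2>1 -> COPY to pp5. 6 ppages; refcounts: pp0:3 pp1:3 pp2:3 pp3:1 pp4:1 pp5:1
Op 7: write(P0, v3, 175). refcount(pp4)=1 -> write in place. 6 ppages; refcounts: pp0:3 pp1:3 pp2:3 pp3:1 pp4:1 pp5:1
Op 8: write(P1, v3, 172). refcount(pp3)=1 -> write in place. 6 ppages; refcounts: pp0:3 pp1:3 pp2:3 pp3:1 pp4:1 pp5:1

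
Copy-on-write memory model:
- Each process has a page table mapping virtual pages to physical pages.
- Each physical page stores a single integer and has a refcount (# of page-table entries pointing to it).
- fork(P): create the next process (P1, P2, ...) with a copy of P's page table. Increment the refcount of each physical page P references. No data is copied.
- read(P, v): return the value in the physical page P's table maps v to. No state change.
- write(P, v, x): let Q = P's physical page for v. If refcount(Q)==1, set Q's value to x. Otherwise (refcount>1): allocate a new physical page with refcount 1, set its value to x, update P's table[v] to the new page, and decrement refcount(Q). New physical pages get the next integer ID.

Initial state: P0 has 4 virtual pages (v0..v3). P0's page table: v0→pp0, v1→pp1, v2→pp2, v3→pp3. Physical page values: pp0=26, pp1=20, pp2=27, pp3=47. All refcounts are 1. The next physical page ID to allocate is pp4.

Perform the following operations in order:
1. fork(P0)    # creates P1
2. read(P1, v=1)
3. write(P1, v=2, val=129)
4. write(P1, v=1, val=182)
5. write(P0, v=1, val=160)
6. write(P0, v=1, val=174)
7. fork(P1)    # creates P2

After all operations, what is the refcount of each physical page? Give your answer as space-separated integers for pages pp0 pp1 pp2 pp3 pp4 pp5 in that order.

Op 1: fork(P0) -> P1. 4 ppages; refcounts: pp0:2 pp1:2 pp2:2 pp3:2
Op 2: read(P1, v1) -> 20. No state change.
Op 3: write(P1, v2, 129). refcount(pp2)=2>1 -> COPY to pp4. 5 ppages; refcounts: pp0:2 pp1:2 pp2:1 pp3:2 pp4:1
Op 4: write(P1, v1, 182). refcount(pp1)=2>1 -> COPY to pp5. 6 ppages; refcounts: pp0:2 pp1:1 pp2:1 pp3:2 pp4:1 pp5:1
Op 5: write(P0, v1, 160). refcount(pp1)=1 -> write in place. 6 ppages; refcounts: pp0:2 pp1:1 pp2:1 pp3:2 pp4:1 pp5:1
Op 6: write(P0, v1, 174). refcount(pp1)=1 -> write in place. 6 ppages; refcounts: pp0:2 pp1:1 pp2:1 pp3:2 pp4:1 pp5:1
Op 7: fork(P1) -> P2. 6 ppages; refcounts: pp0:3 pp1:1 pp2:1 pp3:3 pp4:2 pp5:2

Answer: 3 1 1 3 2 2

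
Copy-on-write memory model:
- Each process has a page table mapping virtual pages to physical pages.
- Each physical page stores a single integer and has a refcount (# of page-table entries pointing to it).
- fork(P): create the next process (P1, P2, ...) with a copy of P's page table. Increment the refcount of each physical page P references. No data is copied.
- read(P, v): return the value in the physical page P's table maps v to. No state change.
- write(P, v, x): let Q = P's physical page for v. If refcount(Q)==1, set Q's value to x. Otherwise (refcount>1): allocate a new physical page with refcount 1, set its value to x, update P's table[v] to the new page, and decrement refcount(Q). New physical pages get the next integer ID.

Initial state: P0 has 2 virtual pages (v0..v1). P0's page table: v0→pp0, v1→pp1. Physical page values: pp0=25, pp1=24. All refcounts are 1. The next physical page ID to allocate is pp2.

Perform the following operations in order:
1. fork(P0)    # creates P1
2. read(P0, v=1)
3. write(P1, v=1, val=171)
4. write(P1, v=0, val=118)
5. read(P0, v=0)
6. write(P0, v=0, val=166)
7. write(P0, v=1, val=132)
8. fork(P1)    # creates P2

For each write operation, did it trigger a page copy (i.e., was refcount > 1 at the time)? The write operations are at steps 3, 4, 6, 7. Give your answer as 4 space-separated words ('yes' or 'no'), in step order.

Op 1: fork(P0) -> P1. 2 ppages; refcounts: pp0:2 pp1:2
Op 2: read(P0, v1) -> 24. No state change.
Op 3: write(P1, v1, 171). refcount(pp1)=2>1 -> COPY to pp2. 3 ppages; refcounts: pp0:2 pp1:1 pp2:1
Op 4: write(P1, v0, 118). refcount(pp0)=2>1 -> COPY to pp3. 4 ppages; refcounts: pp0:1 pp1:1 pp2:1 pp3:1
Op 5: read(P0, v0) -> 25. No state change.
Op 6: write(P0, v0, 166). refcount(pp0)=1 -> write in place. 4 ppages; refcounts: pp0:1 pp1:1 pp2:1 pp3:1
Op 7: write(P0, v1, 132). refcount(pp1)=1 -> write in place. 4 ppages; refcounts: pp0:1 pp1:1 pp2:1 pp3:1
Op 8: fork(P1) -> P2. 4 ppages; refcounts: pp0:1 pp1:1 pp2:2 pp3:2

yes yes no no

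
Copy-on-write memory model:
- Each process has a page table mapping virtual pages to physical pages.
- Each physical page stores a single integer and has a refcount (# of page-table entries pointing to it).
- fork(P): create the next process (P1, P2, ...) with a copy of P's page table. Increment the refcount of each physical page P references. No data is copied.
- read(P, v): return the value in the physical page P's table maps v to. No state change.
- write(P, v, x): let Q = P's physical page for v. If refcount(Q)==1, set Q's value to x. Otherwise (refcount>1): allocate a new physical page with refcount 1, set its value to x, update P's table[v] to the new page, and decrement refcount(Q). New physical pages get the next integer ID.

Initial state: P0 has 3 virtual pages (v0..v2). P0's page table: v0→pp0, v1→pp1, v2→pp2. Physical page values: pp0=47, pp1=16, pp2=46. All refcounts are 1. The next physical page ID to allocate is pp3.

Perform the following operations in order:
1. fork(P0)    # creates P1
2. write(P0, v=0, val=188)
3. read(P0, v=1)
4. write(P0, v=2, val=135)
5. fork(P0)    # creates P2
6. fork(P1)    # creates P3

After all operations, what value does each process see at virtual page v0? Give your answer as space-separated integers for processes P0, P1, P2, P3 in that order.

Op 1: fork(P0) -> P1. 3 ppages; refcounts: pp0:2 pp1:2 pp2:2
Op 2: write(P0, v0, 188). refcount(pp0)=2>1 -> COPY to pp3. 4 ppages; refcounts: pp0:1 pp1:2 pp2:2 pp3:1
Op 3: read(P0, v1) -> 16. No state change.
Op 4: write(P0, v2, 135). refcount(pp2)=2>1 -> COPY to pp4. 5 ppages; refcounts: pp0:1 pp1:2 pp2:1 pp3:1 pp4:1
Op 5: fork(P0) -> P2. 5 ppages; refcounts: pp0:1 pp1:3 pp2:1 pp3:2 pp4:2
Op 6: fork(P1) -> P3. 5 ppages; refcounts: pp0:2 pp1:4 pp2:2 pp3:2 pp4:2
P0: v0 -> pp3 = 188
P1: v0 -> pp0 = 47
P2: v0 -> pp3 = 188
P3: v0 -> pp0 = 47

Answer: 188 47 188 47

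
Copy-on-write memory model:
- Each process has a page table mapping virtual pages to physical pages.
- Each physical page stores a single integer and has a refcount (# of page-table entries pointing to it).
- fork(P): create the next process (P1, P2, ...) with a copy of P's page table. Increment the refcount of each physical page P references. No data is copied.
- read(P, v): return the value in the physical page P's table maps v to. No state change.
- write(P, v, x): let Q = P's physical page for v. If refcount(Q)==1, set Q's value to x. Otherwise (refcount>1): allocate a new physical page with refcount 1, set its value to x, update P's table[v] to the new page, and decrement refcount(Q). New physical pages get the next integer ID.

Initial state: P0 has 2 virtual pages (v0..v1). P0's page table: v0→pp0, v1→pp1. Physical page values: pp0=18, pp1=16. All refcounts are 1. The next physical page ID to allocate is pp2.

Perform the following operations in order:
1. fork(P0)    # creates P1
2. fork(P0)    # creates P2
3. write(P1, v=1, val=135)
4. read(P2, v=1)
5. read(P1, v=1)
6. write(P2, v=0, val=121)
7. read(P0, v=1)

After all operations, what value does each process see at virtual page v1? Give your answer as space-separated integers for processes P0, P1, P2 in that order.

Op 1: fork(P0) -> P1. 2 ppages; refcounts: pp0:2 pp1:2
Op 2: fork(P0) -> P2. 2 ppages; refcounts: pp0:3 pp1:3
Op 3: write(P1, v1, 135). refcount(pp1)=3>1 -> COPY to pp2. 3 ppages; refcounts: pp0:3 pp1:2 pp2:1
Op 4: read(P2, v1) -> 16. No state change.
Op 5: read(P1, v1) -> 135. No state change.
Op 6: write(P2, v0, 121). refcount(pp0)=3>1 -> COPY to pp3. 4 ppages; refcounts: pp0:2 pp1:2 pp2:1 pp3:1
Op 7: read(P0, v1) -> 16. No state change.
P0: v1 -> pp1 = 16
P1: v1 -> pp2 = 135
P2: v1 -> pp1 = 16

Answer: 16 135 16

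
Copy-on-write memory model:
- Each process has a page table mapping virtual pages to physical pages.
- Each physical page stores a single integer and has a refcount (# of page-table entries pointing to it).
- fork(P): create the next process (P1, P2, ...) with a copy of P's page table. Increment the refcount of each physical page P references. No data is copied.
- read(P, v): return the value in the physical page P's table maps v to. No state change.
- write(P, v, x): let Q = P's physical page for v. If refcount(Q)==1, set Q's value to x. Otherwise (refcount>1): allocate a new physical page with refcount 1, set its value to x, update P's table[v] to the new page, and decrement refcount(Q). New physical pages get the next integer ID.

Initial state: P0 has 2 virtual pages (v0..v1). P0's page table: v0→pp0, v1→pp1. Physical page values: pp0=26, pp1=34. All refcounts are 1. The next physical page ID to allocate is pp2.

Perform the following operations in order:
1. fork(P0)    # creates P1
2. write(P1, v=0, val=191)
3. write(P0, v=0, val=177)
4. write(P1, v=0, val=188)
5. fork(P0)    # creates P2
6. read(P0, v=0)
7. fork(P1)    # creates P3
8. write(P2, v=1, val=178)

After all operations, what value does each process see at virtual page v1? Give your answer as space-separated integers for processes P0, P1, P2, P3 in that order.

Answer: 34 34 178 34

Derivation:
Op 1: fork(P0) -> P1. 2 ppages; refcounts: pp0:2 pp1:2
Op 2: write(P1, v0, 191). refcount(pp0)=2>1 -> COPY to pp2. 3 ppages; refcounts: pp0:1 pp1:2 pp2:1
Op 3: write(P0, v0, 177). refcount(pp0)=1 -> write in place. 3 ppages; refcounts: pp0:1 pp1:2 pp2:1
Op 4: write(P1, v0, 188). refcount(pp2)=1 -> write in place. 3 ppages; refcounts: pp0:1 pp1:2 pp2:1
Op 5: fork(P0) -> P2. 3 ppages; refcounts: pp0:2 pp1:3 pp2:1
Op 6: read(P0, v0) -> 177. No state change.
Op 7: fork(P1) -> P3. 3 ppages; refcounts: pp0:2 pp1:4 pp2:2
Op 8: write(P2, v1, 178). refcount(pp1)=4>1 -> COPY to pp3. 4 ppages; refcounts: pp0:2 pp1:3 pp2:2 pp3:1
P0: v1 -> pp1 = 34
P1: v1 -> pp1 = 34
P2: v1 -> pp3 = 178
P3: v1 -> pp1 = 34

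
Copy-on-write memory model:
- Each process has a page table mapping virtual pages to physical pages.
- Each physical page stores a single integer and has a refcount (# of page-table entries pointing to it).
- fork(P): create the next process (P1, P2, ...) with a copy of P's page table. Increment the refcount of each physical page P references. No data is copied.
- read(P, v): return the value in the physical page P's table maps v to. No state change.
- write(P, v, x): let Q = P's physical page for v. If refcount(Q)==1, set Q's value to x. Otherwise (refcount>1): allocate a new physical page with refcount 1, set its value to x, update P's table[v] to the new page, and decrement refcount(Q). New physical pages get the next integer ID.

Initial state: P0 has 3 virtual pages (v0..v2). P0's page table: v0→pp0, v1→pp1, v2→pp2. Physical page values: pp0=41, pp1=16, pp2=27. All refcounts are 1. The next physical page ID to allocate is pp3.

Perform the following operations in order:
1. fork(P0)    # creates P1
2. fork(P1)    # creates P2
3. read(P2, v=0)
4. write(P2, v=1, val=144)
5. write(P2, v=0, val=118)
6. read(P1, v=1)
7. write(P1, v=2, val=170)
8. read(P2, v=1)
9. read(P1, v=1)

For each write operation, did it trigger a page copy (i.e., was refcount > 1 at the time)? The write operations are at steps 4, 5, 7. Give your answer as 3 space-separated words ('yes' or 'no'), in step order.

Op 1: fork(P0) -> P1. 3 ppages; refcounts: pp0:2 pp1:2 pp2:2
Op 2: fork(P1) -> P2. 3 ppages; refcounts: pp0:3 pp1:3 pp2:3
Op 3: read(P2, v0) -> 41. No state change.
Op 4: write(P2, v1, 144). refcount(pp1)=3>1 -> COPY to pp3. 4 ppages; refcounts: pp0:3 pp1:2 pp2:3 pp3:1
Op 5: write(P2, v0, 118). refcount(pp0)=3>1 -> COPY to pp4. 5 ppages; refcounts: pp0:2 pp1:2 pp2:3 pp3:1 pp4:1
Op 6: read(P1, v1) -> 16. No state change.
Op 7: write(P1, v2, 170). refcount(pp2)=3>1 -> COPY to pp5. 6 ppages; refcounts: pp0:2 pp1:2 pp2:2 pp3:1 pp4:1 pp5:1
Op 8: read(P2, v1) -> 144. No state change.
Op 9: read(P1, v1) -> 16. No state change.

yes yes yes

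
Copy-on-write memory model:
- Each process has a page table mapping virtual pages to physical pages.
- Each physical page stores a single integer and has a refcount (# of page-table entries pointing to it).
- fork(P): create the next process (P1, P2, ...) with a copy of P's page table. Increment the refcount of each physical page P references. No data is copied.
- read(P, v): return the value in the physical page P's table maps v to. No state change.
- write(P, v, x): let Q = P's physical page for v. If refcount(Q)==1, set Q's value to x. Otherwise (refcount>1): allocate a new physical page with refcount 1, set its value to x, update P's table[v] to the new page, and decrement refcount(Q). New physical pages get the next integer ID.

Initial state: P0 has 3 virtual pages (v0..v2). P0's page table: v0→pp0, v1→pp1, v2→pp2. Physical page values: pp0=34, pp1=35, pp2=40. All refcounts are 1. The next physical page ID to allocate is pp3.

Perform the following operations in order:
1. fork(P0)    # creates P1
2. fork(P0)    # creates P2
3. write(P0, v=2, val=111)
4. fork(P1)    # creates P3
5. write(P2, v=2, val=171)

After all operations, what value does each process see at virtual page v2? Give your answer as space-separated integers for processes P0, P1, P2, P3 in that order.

Op 1: fork(P0) -> P1. 3 ppages; refcounts: pp0:2 pp1:2 pp2:2
Op 2: fork(P0) -> P2. 3 ppages; refcounts: pp0:3 pp1:3 pp2:3
Op 3: write(P0, v2, 111). refcount(pp2)=3>1 -> COPY to pp3. 4 ppages; refcounts: pp0:3 pp1:3 pp2:2 pp3:1
Op 4: fork(P1) -> P3. 4 ppages; refcounts: pp0:4 pp1:4 pp2:3 pp3:1
Op 5: write(P2, v2, 171). refcount(pp2)=3>1 -> COPY to pp4. 5 ppages; refcounts: pp0:4 pp1:4 pp2:2 pp3:1 pp4:1
P0: v2 -> pp3 = 111
P1: v2 -> pp2 = 40
P2: v2 -> pp4 = 171
P3: v2 -> pp2 = 40

Answer: 111 40 171 40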